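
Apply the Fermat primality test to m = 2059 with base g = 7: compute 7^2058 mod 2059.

7^1 ≡ 7 (mod 2059)
7^2 ≡ 7^2 = 49 ≡ 49 (mod 2059)
7^4 ≡ 49^2 = 2401 ≡ 342 (mod 2059)
7^8 ≡ 342^2 = 116964 ≡ 1660 (mod 2059)
7^16 ≡ 1660^2 = 2755600 ≡ 658 (mod 2059)
7^32 ≡ 658^2 = 432964 ≡ 574 (mod 2059)
7^64 ≡ 574^2 = 329476 ≡ 36 (mod 2059)
7^128 ≡ 36^2 = 1296 ≡ 1296 (mod 2059)
7^256 ≡ 1296^2 = 1679616 ≡ 1531 (mod 2059)
7^512 ≡ 1531^2 = 2343961 ≡ 819 (mod 2059)
7^1024 ≡ 819^2 = 670761 ≡ 1586 (mod 2059)
7^2048 ≡ 1586^2 = 2515396 ≡ 1357 (mod 2059)
2058 = 2048 + 8 + 2 in binary powers of 2.
So 7^2058 ≡ 1357 · 1660 · 49 ≡ 1567 (mod 2059).
Since 1567 ≠ 1, base 7 is a Fermat witness: 2059 is composite.

1567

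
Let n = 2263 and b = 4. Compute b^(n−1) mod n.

1597

4^1 ≡ 4 (mod 2263)
4^2 ≡ 4^2 = 16 ≡ 16 (mod 2263)
4^4 ≡ 16^2 = 256 ≡ 256 (mod 2263)
4^8 ≡ 256^2 = 65536 ≡ 2172 (mod 2263)
4^16 ≡ 2172^2 = 4717584 ≡ 1492 (mod 2263)
4^32 ≡ 1492^2 = 2226064 ≡ 1535 (mod 2263)
4^64 ≡ 1535^2 = 2356225 ≡ 442 (mod 2263)
4^128 ≡ 442^2 = 195364 ≡ 746 (mod 2263)
4^256 ≡ 746^2 = 556516 ≡ 2081 (mod 2263)
4^512 ≡ 2081^2 = 4330561 ≡ 1442 (mod 2263)
4^1024 ≡ 1442^2 = 2079364 ≡ 1930 (mod 2263)
4^2048 ≡ 1930^2 = 3724900 ≡ 2 (mod 2263)
2262 = 2048 + 128 + 64 + 16 + 4 + 2 in binary powers of 2.
So 4^2262 ≡ 2 · 746 · 442 · 1492 · 256 · 16 ≡ 1597 (mod 2263).
Since 1597 ≠ 1, base 4 is a Fermat witness: 2263 is composite.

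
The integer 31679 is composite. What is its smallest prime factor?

31679 is odd.
Digit sum 26, not divisible by 3.
Ends in 9: not divisible by 5.
7: 31679 = 7·4525 + 4
11: 31679 = 11·2879 + 10
13: 31679 = 13·2436 + 11
17: 31679 = 17·1863 + 8
19: 31679 = 19·1667 + 6
23: 31679 = 23·1377 + 8
29: 31679 = 29·1092 + 11
31: 31679 = 31·1021 + 28
37: 31679 = 37·856 + 7
41: 31679 = 41·772 + 27
43: 31679 = 43·736 + 31
47: 31679 = 47·674 + 1
53: 31679 = 53·597 + 38
59: 31679 = 59·536 + 55
61: 31679 = 61·519 + 20
67: 31679 = 67·472 + 55
71: 31679 = 71·446 + 13
73: 31679 = 73·433 + 70
79: 31679 = 79·401

79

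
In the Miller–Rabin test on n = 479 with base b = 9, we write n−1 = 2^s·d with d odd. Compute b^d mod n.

479 − 1 = 478 = 2^1 · 239, so d = 239.
9^1 ≡ 9 (mod 479)
9^2 ≡ 9^2 = 81 ≡ 81 (mod 479)
9^4 ≡ 81^2 = 6561 ≡ 334 (mod 479)
9^8 ≡ 334^2 = 111556 ≡ 428 (mod 479)
9^16 ≡ 428^2 = 183184 ≡ 206 (mod 479)
9^32 ≡ 206^2 = 42436 ≡ 284 (mod 479)
9^64 ≡ 284^2 = 80656 ≡ 184 (mod 479)
9^128 ≡ 184^2 = 33856 ≡ 326 (mod 479)
239 = 128 + 64 + 32 + 8 + 4 + 2 + 1 in binary powers of 2.
So 9^239 ≡ 326 · 184 · 284 · 428 · 334 · 81 · 9 ≡ 1 (mod 479).
Since 9^d ≡ 1 (mod 479), base 9 does not prove 479 composite.

1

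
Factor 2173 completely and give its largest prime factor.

53

2173 = 41 · 53
53 is prime.
So 2173 = 41 · 53; the largest prime factor is 53.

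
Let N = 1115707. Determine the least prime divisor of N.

23

1115707 is odd.
Digit sum 22, not divisible by 3.
Ends in 7: not divisible by 5.
7: 1115707 = 7·159386 + 5
11: 1115707 = 11·101427 + 10
13: 1115707 = 13·85823 + 8
17: 1115707 = 17·65629 + 14
19: 1115707 = 19·58721 + 8
23: 1115707 = 23·48509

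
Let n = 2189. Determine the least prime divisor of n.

2189 is odd.
Digit sum 20, not divisible by 3.
Ends in 9: not divisible by 5.
7: 2189 = 7·312 + 5
11: 2189 = 11·199

11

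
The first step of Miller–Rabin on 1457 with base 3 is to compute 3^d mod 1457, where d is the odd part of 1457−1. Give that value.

251

1457 − 1 = 1456 = 2^4 · 91, so d = 91.
3^1 ≡ 3 (mod 1457)
3^2 ≡ 3^2 = 9 ≡ 9 (mod 1457)
3^4 ≡ 9^2 = 81 ≡ 81 (mod 1457)
3^8 ≡ 81^2 = 6561 ≡ 733 (mod 1457)
3^16 ≡ 733^2 = 537289 ≡ 1113 (mod 1457)
3^32 ≡ 1113^2 = 1238769 ≡ 319 (mod 1457)
3^64 ≡ 319^2 = 101761 ≡ 1228 (mod 1457)
91 = 64 + 16 + 8 + 2 + 1 in binary powers of 2.
So 3^91 ≡ 1228 · 1113 · 733 · 9 · 3 ≡ 251 (mod 1457).
Squaring chain: 251 → 350 → 112 → 888; never reaches −1, so base 3 is a Miller–Rabin witness that 1457 is composite.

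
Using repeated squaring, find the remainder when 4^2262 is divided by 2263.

4^1 ≡ 4 (mod 2263)
4^2 ≡ 4^2 = 16 ≡ 16 (mod 2263)
4^4 ≡ 16^2 = 256 ≡ 256 (mod 2263)
4^8 ≡ 256^2 = 65536 ≡ 2172 (mod 2263)
4^16 ≡ 2172^2 = 4717584 ≡ 1492 (mod 2263)
4^32 ≡ 1492^2 = 2226064 ≡ 1535 (mod 2263)
4^64 ≡ 1535^2 = 2356225 ≡ 442 (mod 2263)
4^128 ≡ 442^2 = 195364 ≡ 746 (mod 2263)
4^256 ≡ 746^2 = 556516 ≡ 2081 (mod 2263)
4^512 ≡ 2081^2 = 4330561 ≡ 1442 (mod 2263)
4^1024 ≡ 1442^2 = 2079364 ≡ 1930 (mod 2263)
4^2048 ≡ 1930^2 = 3724900 ≡ 2 (mod 2263)
2262 = 2048 + 128 + 64 + 16 + 4 + 2 in binary powers of 2.
So 4^2262 ≡ 2 · 746 · 442 · 1492 · 256 · 16 ≡ 1597 (mod 2263).
Since 1597 ≠ 1, base 4 is a Fermat witness: 2263 is composite.

1597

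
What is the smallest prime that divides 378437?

17

378437 is odd.
Digit sum 32, not divisible by 3.
Ends in 7: not divisible by 5.
7: 378437 = 7·54062 + 3
11: 378437 = 11·34403 + 4
13: 378437 = 13·29110 + 7
17: 378437 = 17·22261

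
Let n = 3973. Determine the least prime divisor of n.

3973 is odd.
Digit sum 22, not divisible by 3.
Ends in 3: not divisible by 5.
7: 3973 = 7·567 + 4
11: 3973 = 11·361 + 2
13: 3973 = 13·305 + 8
17: 3973 = 17·233 + 12
19: 3973 = 19·209 + 2
23: 3973 = 23·172 + 17
29: 3973 = 29·137

29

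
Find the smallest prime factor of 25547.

25547 is odd.
Digit sum 23, not divisible by 3.
Ends in 7: not divisible by 5.
7: 25547 = 7·3649 + 4
11: 25547 = 11·2322 + 5
13: 25547 = 13·1965 + 2
17: 25547 = 17·1502 + 13
19: 25547 = 19·1344 + 11
23: 25547 = 23·1110 + 17
29: 25547 = 29·880 + 27
31: 25547 = 31·824 + 3
37: 25547 = 37·690 + 17
41: 25547 = 41·623 + 4
43: 25547 = 43·594 + 5
47: 25547 = 47·543 + 26
53: 25547 = 53·482 + 1
59: 25547 = 59·433

59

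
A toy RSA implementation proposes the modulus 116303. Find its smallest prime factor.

116303 is odd.
Digit sum 14, not divisible by 3.
Ends in 3: not divisible by 5.
7: 116303 = 7·16614 + 5
11: 116303 = 11·10573

11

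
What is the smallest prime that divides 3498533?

3498533 is odd.
Digit sum 35, not divisible by 3.
Ends in 3: not divisible by 5.
7: 3498533 = 7·499790 + 3
11: 3498533 = 11·318048 + 5
13: 3498533 = 13·269117 + 12
17: 3498533 = 17·205796 + 1
19: 3498533 = 19·184133 + 6
23: 3498533 = 23·152110 + 3
29: 3498533 = 29·120639 + 2
31: 3498533 = 31·112855 + 28
37: 3498533 = 37·94554 + 35
41: 3498533 = 41·85330 + 3
43: 3498533 = 43·81361 + 10
47: 3498533 = 47·74436 + 41
53: 3498533 = 53·66010 + 3
59: 3498533 = 59·59297 + 10
61: 3498533 = 61·57353

61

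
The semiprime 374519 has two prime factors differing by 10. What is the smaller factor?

607

Since p = q + 10, we have 374519 = q(q + 10), so q² + 10q − 374519 = 0.
Discriminant: 10² + 4·374519 = 100 + 1498076 = 1498176; √1498176 = 1224.
q = (−10 + 1224)/2 = 607, and p = q + 10 = 617.
Check: 607 · 617 = 374519.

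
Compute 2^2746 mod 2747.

2^1 ≡ 2 (mod 2747)
2^2 ≡ 2^2 = 4 ≡ 4 (mod 2747)
2^4 ≡ 4^2 = 16 ≡ 16 (mod 2747)
2^8 ≡ 16^2 = 256 ≡ 256 (mod 2747)
2^16 ≡ 256^2 = 65536 ≡ 2355 (mod 2747)
2^32 ≡ 2355^2 = 5546025 ≡ 2579 (mod 2747)
2^64 ≡ 2579^2 = 6651241 ≡ 754 (mod 2747)
2^128 ≡ 754^2 = 568516 ≡ 2634 (mod 2747)
2^256 ≡ 2634^2 = 6937956 ≡ 1781 (mod 2747)
2^512 ≡ 1781^2 = 3171961 ≡ 1923 (mod 2747)
2^1024 ≡ 1923^2 = 3697929 ≡ 467 (mod 2747)
2^2048 ≡ 467^2 = 218089 ≡ 1076 (mod 2747)
2746 = 2048 + 512 + 128 + 32 + 16 + 8 + 2 in binary powers of 2.
So 2^2746 ≡ 1076 · 1923 · 2634 · 2579 · 2355 · 256 · 4 ≡ 1212 (mod 2747).
Since 1212 ≠ 1, base 2 is a Fermat witness: 2747 is composite.

1212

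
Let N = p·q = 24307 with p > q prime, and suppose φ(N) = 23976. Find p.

φ(n) = (p−1)(q−1) = n − (p+q) + 1, so p + q = 24307 − 23976 + 1 = 332.
p and q are the roots of t² − 332t + 24307 = 0.
Discriminant: 332² − 4·24307 = 110224 − 97228 = 12996; √12996 = 114.
q = (332 − 114)/2 = 109, p = (332 + 114)/2 = 223.
Check: 109 · 223 = 24307.

223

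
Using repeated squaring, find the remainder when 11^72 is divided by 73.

11^1 ≡ 11 (mod 73)
11^2 ≡ 11^2 = 121 ≡ 48 (mod 73)
11^4 ≡ 48^2 = 2304 ≡ 41 (mod 73)
11^8 ≡ 41^2 = 1681 ≡ 2 (mod 73)
11^16 ≡ 2^2 = 4 ≡ 4 (mod 73)
11^32 ≡ 4^2 = 16 ≡ 16 (mod 73)
11^64 ≡ 16^2 = 256 ≡ 37 (mod 73)
72 = 64 + 8 in binary powers of 2.
So 11^72 ≡ 37 · 2 ≡ 1 (mod 73).
Since the result is 1, base 11 gives no evidence that 73 is composite.

1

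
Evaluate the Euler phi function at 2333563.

Factor: 2333563 = 107 · 113 · 193.
φ(2333563) = (107−1) · (113−1) · (193−1) = 106 · 112 · 192 = 2279424.

2279424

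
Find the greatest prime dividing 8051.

97

8051 = 83 · 97
97 is prime.
So 8051 = 83 · 97; the largest prime factor is 97.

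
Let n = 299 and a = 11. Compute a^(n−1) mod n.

127

11^1 ≡ 11 (mod 299)
11^2 ≡ 11^2 = 121 ≡ 121 (mod 299)
11^4 ≡ 121^2 = 14641 ≡ 289 (mod 299)
11^8 ≡ 289^2 = 83521 ≡ 100 (mod 299)
11^16 ≡ 100^2 = 10000 ≡ 133 (mod 299)
11^32 ≡ 133^2 = 17689 ≡ 48 (mod 299)
11^64 ≡ 48^2 = 2304 ≡ 211 (mod 299)
11^128 ≡ 211^2 = 44521 ≡ 269 (mod 299)
11^256 ≡ 269^2 = 72361 ≡ 3 (mod 299)
298 = 256 + 32 + 8 + 2 in binary powers of 2.
So 11^298 ≡ 3 · 48 · 100 · 121 ≡ 127 (mod 299).
Since 127 ≠ 1, base 11 is a Fermat witness: 299 is composite.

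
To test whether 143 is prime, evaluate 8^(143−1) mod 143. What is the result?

8^1 ≡ 8 (mod 143)
8^2 ≡ 8^2 = 64 ≡ 64 (mod 143)
8^4 ≡ 64^2 = 4096 ≡ 92 (mod 143)
8^8 ≡ 92^2 = 8464 ≡ 27 (mod 143)
8^16 ≡ 27^2 = 729 ≡ 14 (mod 143)
8^32 ≡ 14^2 = 196 ≡ 53 (mod 143)
8^64 ≡ 53^2 = 2809 ≡ 92 (mod 143)
8^128 ≡ 92^2 = 8464 ≡ 27 (mod 143)
142 = 128 + 8 + 4 + 2 in binary powers of 2.
So 8^142 ≡ 27 · 27 · 92 · 64 ≡ 64 (mod 143).
Since 64 ≠ 1, base 8 is a Fermat witness: 143 is composite.

64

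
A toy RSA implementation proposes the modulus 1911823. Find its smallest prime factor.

43

1911823 is odd.
Digit sum 25, not divisible by 3.
Ends in 3: not divisible by 5.
7: 1911823 = 7·273117 + 4
11: 1911823 = 11·173802 + 1
13: 1911823 = 13·147063 + 4
17: 1911823 = 17·112460 + 3
19: 1911823 = 19·100622 + 5
23: 1911823 = 23·83122 + 17
29: 1911823 = 29·65924 + 27
31: 1911823 = 31·61671 + 22
37: 1911823 = 37·51670 + 33
41: 1911823 = 41·46629 + 34
43: 1911823 = 43·44461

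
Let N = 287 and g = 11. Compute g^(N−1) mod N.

74

11^1 ≡ 11 (mod 287)
11^2 ≡ 11^2 = 121 ≡ 121 (mod 287)
11^4 ≡ 121^2 = 14641 ≡ 4 (mod 287)
11^8 ≡ 4^2 = 16 ≡ 16 (mod 287)
11^16 ≡ 16^2 = 256 ≡ 256 (mod 287)
11^32 ≡ 256^2 = 65536 ≡ 100 (mod 287)
11^64 ≡ 100^2 = 10000 ≡ 242 (mod 287)
11^128 ≡ 242^2 = 58564 ≡ 16 (mod 287)
11^256 ≡ 16^2 = 256 ≡ 256 (mod 287)
286 = 256 + 16 + 8 + 4 + 2 in binary powers of 2.
So 11^286 ≡ 256 · 256 · 16 · 4 · 121 ≡ 74 (mod 287).
Since 74 ≠ 1, base 11 is a Fermat witness: 287 is composite.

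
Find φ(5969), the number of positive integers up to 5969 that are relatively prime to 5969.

5796

Factor: 5969 = 47 · 127.
φ(5969) = (47−1) · (127−1) = 46 · 126 = 5796.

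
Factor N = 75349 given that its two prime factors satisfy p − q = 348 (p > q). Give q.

Since p = q + 348, we have 75349 = q(q + 348), so q² + 348q − 75349 = 0.
Discriminant: 348² + 4·75349 = 121104 + 301396 = 422500; √422500 = 650.
q = (−348 + 650)/2 = 151, and p = q + 348 = 499.
Check: 151 · 499 = 75349.

151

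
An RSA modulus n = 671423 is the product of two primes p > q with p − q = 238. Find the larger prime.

947

Since p = q + 238, we have 671423 = q(q + 238), so q² + 238q − 671423 = 0.
Discriminant: 238² + 4·671423 = 56644 + 2685692 = 2742336; √2742336 = 1656.
q = (−238 + 1656)/2 = 709, and p = q + 238 = 947.
Check: 709 · 947 = 671423.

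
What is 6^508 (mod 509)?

1

6^1 ≡ 6 (mod 509)
6^2 ≡ 6^2 = 36 ≡ 36 (mod 509)
6^4 ≡ 36^2 = 1296 ≡ 278 (mod 509)
6^8 ≡ 278^2 = 77284 ≡ 425 (mod 509)
6^16 ≡ 425^2 = 180625 ≡ 439 (mod 509)
6^32 ≡ 439^2 = 192721 ≡ 319 (mod 509)
6^64 ≡ 319^2 = 101761 ≡ 470 (mod 509)
6^128 ≡ 470^2 = 220900 ≡ 503 (mod 509)
6^256 ≡ 503^2 = 253009 ≡ 36 (mod 509)
508 = 256 + 128 + 64 + 32 + 16 + 8 + 4 in binary powers of 2.
So 6^508 ≡ 36 · 503 · 470 · 319 · 439 · 425 · 278 ≡ 1 (mod 509).
Since the result is 1, base 6 gives no evidence that 509 is composite.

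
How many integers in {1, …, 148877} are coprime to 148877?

146068

Factor: 148877 = 53^3.
φ(148877) = 53^2·(53−1) = 146068.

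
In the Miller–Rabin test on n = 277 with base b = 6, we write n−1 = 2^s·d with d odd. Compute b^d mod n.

277 − 1 = 276 = 2^2 · 69, so d = 69.
6^1 ≡ 6 (mod 277)
6^2 ≡ 6^2 = 36 ≡ 36 (mod 277)
6^4 ≡ 36^2 = 1296 ≡ 188 (mod 277)
6^8 ≡ 188^2 = 35344 ≡ 165 (mod 277)
6^16 ≡ 165^2 = 27225 ≡ 79 (mod 277)
6^32 ≡ 79^2 = 6241 ≡ 147 (mod 277)
6^64 ≡ 147^2 = 21609 ≡ 3 (mod 277)
69 = 64 + 4 + 1 in binary powers of 2.
So 6^69 ≡ 3 · 188 · 6 ≡ 60 (mod 277).
Squaring chain: 60 → 276; reaches −1, so base 6 does not prove 277 composite.

60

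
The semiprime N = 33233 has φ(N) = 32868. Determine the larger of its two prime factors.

199

φ(n) = (p−1)(q−1) = n − (p+q) + 1, so p + q = 33233 − 32868 + 1 = 366.
p and q are the roots of t² − 366t + 33233 = 0.
Discriminant: 366² − 4·33233 = 133956 − 132932 = 1024; √1024 = 32.
q = (366 − 32)/2 = 167, p = (366 + 32)/2 = 199.
Check: 167 · 199 = 33233.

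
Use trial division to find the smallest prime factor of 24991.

24991 is odd.
Digit sum 25, not divisible by 3.
Ends in 1: not divisible by 5.
7: 24991 = 7·3570 + 1
11: 24991 = 11·2271 + 10
13: 24991 = 13·1922 + 5
17: 24991 = 17·1470 + 1
19: 24991 = 19·1315 + 6
23: 24991 = 23·1086 + 13
29: 24991 = 29·861 + 22
31: 24991 = 31·806 + 5
37: 24991 = 37·675 + 16
41: 24991 = 41·609 + 22
43: 24991 = 43·581 + 8
47: 24991 = 47·531 + 34
53: 24991 = 53·471 + 28
59: 24991 = 59·423 + 34
61: 24991 = 61·409 + 42
67: 24991 = 67·373

67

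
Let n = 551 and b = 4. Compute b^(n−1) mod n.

4^1 ≡ 4 (mod 551)
4^2 ≡ 4^2 = 16 ≡ 16 (mod 551)
4^4 ≡ 16^2 = 256 ≡ 256 (mod 551)
4^8 ≡ 256^2 = 65536 ≡ 518 (mod 551)
4^16 ≡ 518^2 = 268324 ≡ 538 (mod 551)
4^32 ≡ 538^2 = 289444 ≡ 169 (mod 551)
4^64 ≡ 169^2 = 28561 ≡ 460 (mod 551)
4^128 ≡ 460^2 = 211600 ≡ 16 (mod 551)
4^256 ≡ 16^2 = 256 ≡ 256 (mod 551)
4^512 ≡ 256^2 = 65536 ≡ 518 (mod 551)
550 = 512 + 32 + 4 + 2 in binary powers of 2.
So 4^550 ≡ 518 · 169 · 256 · 16 ≡ 517 (mod 551).
Since 517 ≠ 1, base 4 is a Fermat witness: 551 is composite.

517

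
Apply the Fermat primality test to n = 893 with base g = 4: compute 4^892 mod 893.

4^1 ≡ 4 (mod 893)
4^2 ≡ 4^2 = 16 ≡ 16 (mod 893)
4^4 ≡ 16^2 = 256 ≡ 256 (mod 893)
4^8 ≡ 256^2 = 65536 ≡ 347 (mod 893)
4^16 ≡ 347^2 = 120409 ≡ 747 (mod 893)
4^32 ≡ 747^2 = 558009 ≡ 777 (mod 893)
4^64 ≡ 777^2 = 603729 ≡ 61 (mod 893)
4^128 ≡ 61^2 = 3721 ≡ 149 (mod 893)
4^256 ≡ 149^2 = 22201 ≡ 769 (mod 893)
4^512 ≡ 769^2 = 591361 ≡ 195 (mod 893)
892 = 512 + 256 + 64 + 32 + 16 + 8 + 4 in binary powers of 2.
So 4^892 ≡ 195 · 769 · 61 · 777 · 747 · 347 · 256 ≡ 61 (mod 893).
Since 61 ≠ 1, base 4 is a Fermat witness: 893 is composite.

61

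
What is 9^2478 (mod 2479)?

9^1 ≡ 9 (mod 2479)
9^2 ≡ 9^2 = 81 ≡ 81 (mod 2479)
9^4 ≡ 81^2 = 6561 ≡ 1603 (mod 2479)
9^8 ≡ 1603^2 = 2569609 ≡ 1365 (mod 2479)
9^16 ≡ 1365^2 = 1863225 ≡ 1496 (mod 2479)
9^32 ≡ 1496^2 = 2238016 ≡ 1958 (mod 2479)
9^64 ≡ 1958^2 = 3833764 ≡ 1230 (mod 2479)
9^128 ≡ 1230^2 = 1512900 ≡ 710 (mod 2479)
9^256 ≡ 710^2 = 504100 ≡ 863 (mod 2479)
9^512 ≡ 863^2 = 744769 ≡ 1069 (mod 2479)
9^1024 ≡ 1069^2 = 1142761 ≡ 2421 (mod 2479)
9^2048 ≡ 2421^2 = 5861241 ≡ 885 (mod 2479)
2478 = 2048 + 256 + 128 + 32 + 8 + 4 + 2 in binary powers of 2.
So 9^2478 ≡ 885 · 863 · 710 · 1958 · 1365 · 1603 · 81 ≡ 729 (mod 2479).
Since 729 ≠ 1, base 9 is a Fermat witness: 2479 is composite.

729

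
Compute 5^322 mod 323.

5^1 ≡ 5 (mod 323)
5^2 ≡ 5^2 = 25 ≡ 25 (mod 323)
5^4 ≡ 25^2 = 625 ≡ 302 (mod 323)
5^8 ≡ 302^2 = 91204 ≡ 118 (mod 323)
5^16 ≡ 118^2 = 13924 ≡ 35 (mod 323)
5^32 ≡ 35^2 = 1225 ≡ 256 (mod 323)
5^64 ≡ 256^2 = 65536 ≡ 290 (mod 323)
5^128 ≡ 290^2 = 84100 ≡ 120 (mod 323)
5^256 ≡ 120^2 = 14400 ≡ 188 (mod 323)
322 = 256 + 64 + 2 in binary powers of 2.
So 5^322 ≡ 188 · 290 · 25 ≡ 263 (mod 323).
Since 263 ≠ 1, base 5 is a Fermat witness: 323 is composite.

263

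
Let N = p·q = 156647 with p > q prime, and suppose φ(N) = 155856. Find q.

φ(n) = (p−1)(q−1) = n − (p+q) + 1, so p + q = 156647 − 155856 + 1 = 792.
p and q are the roots of t² − 792t + 156647 = 0.
Discriminant: 792² − 4·156647 = 627264 − 626588 = 676; √676 = 26.
q = (792 − 26)/2 = 383, p = (792 + 26)/2 = 409.
Check: 383 · 409 = 156647.

383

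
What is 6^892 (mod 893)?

6^1 ≡ 6 (mod 893)
6^2 ≡ 6^2 = 36 ≡ 36 (mod 893)
6^4 ≡ 36^2 = 1296 ≡ 403 (mod 893)
6^8 ≡ 403^2 = 162409 ≡ 776 (mod 893)
6^16 ≡ 776^2 = 602176 ≡ 294 (mod 893)
6^32 ≡ 294^2 = 86436 ≡ 708 (mod 893)
6^64 ≡ 708^2 = 501264 ≡ 291 (mod 893)
6^128 ≡ 291^2 = 84681 ≡ 739 (mod 893)
6^256 ≡ 739^2 = 546121 ≡ 498 (mod 893)
6^512 ≡ 498^2 = 248004 ≡ 643 (mod 893)
892 = 512 + 256 + 64 + 32 + 16 + 8 + 4 in binary powers of 2.
So 6^892 ≡ 643 · 498 · 291 · 708 · 294 · 776 · 403 ≡ 291 (mod 893).
Since 291 ≠ 1, base 6 is a Fermat witness: 893 is composite.

291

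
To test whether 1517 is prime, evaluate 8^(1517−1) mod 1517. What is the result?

8^1 ≡ 8 (mod 1517)
8^2 ≡ 8^2 = 64 ≡ 64 (mod 1517)
8^4 ≡ 64^2 = 4096 ≡ 1062 (mod 1517)
8^8 ≡ 1062^2 = 1127844 ≡ 713 (mod 1517)
8^16 ≡ 713^2 = 508369 ≡ 174 (mod 1517)
8^32 ≡ 174^2 = 30276 ≡ 1453 (mod 1517)
8^64 ≡ 1453^2 = 2111209 ≡ 1062 (mod 1517)
8^128 ≡ 1062^2 = 1127844 ≡ 713 (mod 1517)
8^256 ≡ 713^2 = 508369 ≡ 174 (mod 1517)
8^512 ≡ 174^2 = 30276 ≡ 1453 (mod 1517)
8^1024 ≡ 1453^2 = 2111209 ≡ 1062 (mod 1517)
1516 = 1024 + 256 + 128 + 64 + 32 + 8 + 4 in binary powers of 2.
So 8^1516 ≡ 1062 · 174 · 713 · 1062 · 1453 · 713 · 1062 ≡ 174 (mod 1517).
Since 174 ≠ 1, base 8 is a Fermat witness: 1517 is composite.

174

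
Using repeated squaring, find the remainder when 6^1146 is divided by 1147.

776

6^1 ≡ 6 (mod 1147)
6^2 ≡ 6^2 = 36 ≡ 36 (mod 1147)
6^4 ≡ 36^2 = 1296 ≡ 149 (mod 1147)
6^8 ≡ 149^2 = 22201 ≡ 408 (mod 1147)
6^16 ≡ 408^2 = 166464 ≡ 149 (mod 1147)
6^32 ≡ 149^2 = 22201 ≡ 408 (mod 1147)
6^64 ≡ 408^2 = 166464 ≡ 149 (mod 1147)
6^128 ≡ 149^2 = 22201 ≡ 408 (mod 1147)
6^256 ≡ 408^2 = 166464 ≡ 149 (mod 1147)
6^512 ≡ 149^2 = 22201 ≡ 408 (mod 1147)
6^1024 ≡ 408^2 = 166464 ≡ 149 (mod 1147)
1146 = 1024 + 64 + 32 + 16 + 8 + 2 in binary powers of 2.
So 6^1146 ≡ 149 · 149 · 408 · 149 · 408 · 36 ≡ 776 (mod 1147).
Since 776 ≠ 1, base 6 is a Fermat witness: 1147 is composite.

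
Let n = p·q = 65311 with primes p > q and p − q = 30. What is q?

Since p = q + 30, we have 65311 = q(q + 30), so q² + 30q − 65311 = 0.
Discriminant: 30² + 4·65311 = 900 + 261244 = 262144; √262144 = 512.
q = (−30 + 512)/2 = 241, and p = q + 30 = 271.
Check: 241 · 271 = 65311.

241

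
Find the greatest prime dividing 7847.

7847 = 7 · 1121
1121 = 19 · 59
59 is prime.
So 7847 = 7 · 19 · 59; the largest prime factor is 59.

59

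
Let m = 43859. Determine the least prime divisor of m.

61

43859 is odd.
Digit sum 29, not divisible by 3.
Ends in 9: not divisible by 5.
7: 43859 = 7·6265 + 4
11: 43859 = 11·3987 + 2
13: 43859 = 13·3373 + 10
17: 43859 = 17·2579 + 16
19: 43859 = 19·2308 + 7
23: 43859 = 23·1906 + 21
29: 43859 = 29·1512 + 11
31: 43859 = 31·1414 + 25
37: 43859 = 37·1185 + 14
41: 43859 = 41·1069 + 30
43: 43859 = 43·1019 + 42
47: 43859 = 47·933 + 8
53: 43859 = 53·827 + 28
59: 43859 = 59·743 + 22
61: 43859 = 61·719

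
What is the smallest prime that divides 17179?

17179 is odd.
Digit sum 25, not divisible by 3.
Ends in 9: not divisible by 5.
7: 17179 = 7·2454 + 1
11: 17179 = 11·1561 + 8
13: 17179 = 13·1321 + 6
17: 17179 = 17·1010 + 9
19: 17179 = 19·904 + 3
23: 17179 = 23·746 + 21
29: 17179 = 29·592 + 11
31: 17179 = 31·554 + 5
37: 17179 = 37·464 + 11
41: 17179 = 41·419

41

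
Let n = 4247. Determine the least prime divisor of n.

4247 is odd.
Digit sum 17, not divisible by 3.
Ends in 7: not divisible by 5.
7: 4247 = 7·606 + 5
11: 4247 = 11·386 + 1
13: 4247 = 13·326 + 9
17: 4247 = 17·249 + 14
19: 4247 = 19·223 + 10
23: 4247 = 23·184 + 15
29: 4247 = 29·146 + 13
31: 4247 = 31·137

31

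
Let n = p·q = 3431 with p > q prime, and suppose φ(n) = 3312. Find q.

47

φ(n) = (p−1)(q−1) = n − (p+q) + 1, so p + q = 3431 − 3312 + 1 = 120.
p and q are the roots of t² − 120t + 3431 = 0.
Discriminant: 120² − 4·3431 = 14400 − 13724 = 676; √676 = 26.
q = (120 − 26)/2 = 47, p = (120 + 26)/2 = 73.
Check: 47 · 73 = 3431.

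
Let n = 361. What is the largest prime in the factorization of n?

19

361 = 19 · 19
19 = 19 · 1
So 361 = 19^2; the largest prime factor is 19.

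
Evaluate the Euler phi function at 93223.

84000

Factor: 93223 = 13 · 71 · 101.
φ(93223) = (13−1) · (71−1) · (101−1) = 12 · 70 · 100 = 84000.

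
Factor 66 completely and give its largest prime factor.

66 = 2 · 33
33 = 3 · 11
11 is prime.
So 66 = 2 · 3 · 11; the largest prime factor is 11.

11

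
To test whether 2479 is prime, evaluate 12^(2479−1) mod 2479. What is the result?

2024

12^1 ≡ 12 (mod 2479)
12^2 ≡ 12^2 = 144 ≡ 144 (mod 2479)
12^4 ≡ 144^2 = 20736 ≡ 904 (mod 2479)
12^8 ≡ 904^2 = 817216 ≡ 1625 (mod 2479)
12^16 ≡ 1625^2 = 2640625 ≡ 490 (mod 2479)
12^32 ≡ 490^2 = 240100 ≡ 2116 (mod 2479)
12^64 ≡ 2116^2 = 4477456 ≡ 382 (mod 2479)
12^128 ≡ 382^2 = 145924 ≡ 2142 (mod 2479)
12^256 ≡ 2142^2 = 4588164 ≡ 2014 (mod 2479)
12^512 ≡ 2014^2 = 4056196 ≡ 552 (mod 2479)
12^1024 ≡ 552^2 = 304704 ≡ 2266 (mod 2479)
12^2048 ≡ 2266^2 = 5134756 ≡ 747 (mod 2479)
2478 = 2048 + 256 + 128 + 32 + 8 + 4 + 2 in binary powers of 2.
So 12^2478 ≡ 747 · 2014 · 2142 · 2116 · 1625 · 904 · 144 ≡ 2024 (mod 2479).
Since 2024 ≠ 1, base 12 is a Fermat witness: 2479 is composite.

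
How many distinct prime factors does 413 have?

413 = 7 · 59
413 = 7 · 59, which has 2 distinct prime factors.

2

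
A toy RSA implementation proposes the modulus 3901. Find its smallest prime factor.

3901 is odd.
Digit sum 13, not divisible by 3.
Ends in 1: not divisible by 5.
7: 3901 = 7·557 + 2
11: 3901 = 11·354 + 7
13: 3901 = 13·300 + 1
17: 3901 = 17·229 + 8
19: 3901 = 19·205 + 6
23: 3901 = 23·169 + 14
29: 3901 = 29·134 + 15
31: 3901 = 31·125 + 26
37: 3901 = 37·105 + 16
41: 3901 = 41·95 + 6
43: 3901 = 43·90 + 31
47: 3901 = 47·83

47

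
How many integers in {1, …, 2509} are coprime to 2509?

2304

Factor: 2509 = 13 · 193.
φ(2509) = (13−1) · (193−1) = 12 · 192 = 2304.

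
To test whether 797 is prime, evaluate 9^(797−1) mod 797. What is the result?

9^1 ≡ 9 (mod 797)
9^2 ≡ 9^2 = 81 ≡ 81 (mod 797)
9^4 ≡ 81^2 = 6561 ≡ 185 (mod 797)
9^8 ≡ 185^2 = 34225 ≡ 751 (mod 797)
9^16 ≡ 751^2 = 564001 ≡ 522 (mod 797)
9^32 ≡ 522^2 = 272484 ≡ 707 (mod 797)
9^64 ≡ 707^2 = 499849 ≡ 130 (mod 797)
9^128 ≡ 130^2 = 16900 ≡ 163 (mod 797)
9^256 ≡ 163^2 = 26569 ≡ 268 (mod 797)
9^512 ≡ 268^2 = 71824 ≡ 94 (mod 797)
796 = 512 + 256 + 16 + 8 + 4 in binary powers of 2.
So 9^796 ≡ 94 · 268 · 522 · 751 · 185 ≡ 1 (mod 797).
Since the result is 1, base 9 gives no evidence that 797 is composite.

1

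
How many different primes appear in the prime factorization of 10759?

10759 = 7 · 1537
1537 = 29 · 53
10759 = 7 · 29 · 53, which has 3 distinct prime factors.

3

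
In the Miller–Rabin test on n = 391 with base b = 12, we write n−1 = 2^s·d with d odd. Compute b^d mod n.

391 − 1 = 390 = 2^1 · 195, so d = 195.
12^1 ≡ 12 (mod 391)
12^2 ≡ 12^2 = 144 ≡ 144 (mod 391)
12^4 ≡ 144^2 = 20736 ≡ 13 (mod 391)
12^8 ≡ 13^2 = 169 ≡ 169 (mod 391)
12^16 ≡ 169^2 = 28561 ≡ 18 (mod 391)
12^32 ≡ 18^2 = 324 ≡ 324 (mod 391)
12^64 ≡ 324^2 = 104976 ≡ 188 (mod 391)
12^128 ≡ 188^2 = 35344 ≡ 154 (mod 391)
195 = 128 + 64 + 2 + 1 in binary powers of 2.
So 12^195 ≡ 154 · 188 · 144 · 12 ≡ 215 (mod 391).
Squaring chain: 215; never reaches −1, so base 12 is a Miller–Rabin witness that 391 is composite.

215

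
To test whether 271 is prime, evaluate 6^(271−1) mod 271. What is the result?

1

6^1 ≡ 6 (mod 271)
6^2 ≡ 6^2 = 36 ≡ 36 (mod 271)
6^4 ≡ 36^2 = 1296 ≡ 212 (mod 271)
6^8 ≡ 212^2 = 44944 ≡ 229 (mod 271)
6^16 ≡ 229^2 = 52441 ≡ 138 (mod 271)
6^32 ≡ 138^2 = 19044 ≡ 74 (mod 271)
6^64 ≡ 74^2 = 5476 ≡ 56 (mod 271)
6^128 ≡ 56^2 = 3136 ≡ 155 (mod 271)
6^256 ≡ 155^2 = 24025 ≡ 177 (mod 271)
270 = 256 + 8 + 4 + 2 in binary powers of 2.
So 6^270 ≡ 177 · 229 · 212 · 36 ≡ 1 (mod 271).
Since the result is 1, base 6 gives no evidence that 271 is composite.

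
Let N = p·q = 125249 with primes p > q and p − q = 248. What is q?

Since p = q + 248, we have 125249 = q(q + 248), so q² + 248q − 125249 = 0.
Discriminant: 248² + 4·125249 = 61504 + 500996 = 562500; √562500 = 750.
q = (−248 + 750)/2 = 251, and p = q + 248 = 499.
Check: 251 · 499 = 125249.

251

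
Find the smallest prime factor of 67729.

89

67729 is odd.
Digit sum 31, not divisible by 3.
Ends in 9: not divisible by 5.
7: 67729 = 7·9675 + 4
11: 67729 = 11·6157 + 2
13: 67729 = 13·5209 + 12
17: 67729 = 17·3984 + 1
19: 67729 = 19·3564 + 13
23: 67729 = 23·2944 + 17
29: 67729 = 29·2335 + 14
31: 67729 = 31·2184 + 25
37: 67729 = 37·1830 + 19
41: 67729 = 41·1651 + 38
43: 67729 = 43·1575 + 4
47: 67729 = 47·1441 + 2
53: 67729 = 53·1277 + 48
59: 67729 = 59·1147 + 56
61: 67729 = 61·1110 + 19
67: 67729 = 67·1010 + 59
71: 67729 = 71·953 + 66
73: 67729 = 73·927 + 58
79: 67729 = 79·857 + 26
83: 67729 = 83·816 + 1
89: 67729 = 89·761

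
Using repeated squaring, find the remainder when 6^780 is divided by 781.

375

6^1 ≡ 6 (mod 781)
6^2 ≡ 6^2 = 36 ≡ 36 (mod 781)
6^4 ≡ 36^2 = 1296 ≡ 515 (mod 781)
6^8 ≡ 515^2 = 265225 ≡ 466 (mod 781)
6^16 ≡ 466^2 = 217156 ≡ 38 (mod 781)
6^32 ≡ 38^2 = 1444 ≡ 663 (mod 781)
6^64 ≡ 663^2 = 439569 ≡ 647 (mod 781)
6^128 ≡ 647^2 = 418609 ≡ 774 (mod 781)
6^256 ≡ 774^2 = 599076 ≡ 49 (mod 781)
6^512 ≡ 49^2 = 2401 ≡ 58 (mod 781)
780 = 512 + 256 + 8 + 4 in binary powers of 2.
So 6^780 ≡ 58 · 49 · 466 · 515 ≡ 375 (mod 781).
Since 375 ≠ 1, base 6 is a Fermat witness: 781 is composite.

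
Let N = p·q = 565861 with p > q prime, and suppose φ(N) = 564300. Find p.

991

φ(n) = (p−1)(q−1) = n − (p+q) + 1, so p + q = 565861 − 564300 + 1 = 1562.
p and q are the roots of t² − 1562t + 565861 = 0.
Discriminant: 1562² − 4·565861 = 2439844 − 2263444 = 176400; √176400 = 420.
q = (1562 − 420)/2 = 571, p = (1562 + 420)/2 = 991.
Check: 571 · 991 = 565861.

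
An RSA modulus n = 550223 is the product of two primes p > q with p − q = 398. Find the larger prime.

967

Since p = q + 398, we have 550223 = q(q + 398), so q² + 398q − 550223 = 0.
Discriminant: 398² + 4·550223 = 158404 + 2200892 = 2359296; √2359296 = 1536.
q = (−398 + 1536)/2 = 569, and p = q + 398 = 967.
Check: 569 · 967 = 550223.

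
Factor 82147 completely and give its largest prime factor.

82147 = 13 · 6319
6319 = 71 · 89
89 is prime.
So 82147 = 13 · 71 · 89; the largest prime factor is 89.

89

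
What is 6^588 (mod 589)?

311

6^1 ≡ 6 (mod 589)
6^2 ≡ 6^2 = 36 ≡ 36 (mod 589)
6^4 ≡ 36^2 = 1296 ≡ 118 (mod 589)
6^8 ≡ 118^2 = 13924 ≡ 377 (mod 589)
6^16 ≡ 377^2 = 142129 ≡ 180 (mod 589)
6^32 ≡ 180^2 = 32400 ≡ 5 (mod 589)
6^64 ≡ 5^2 = 25 ≡ 25 (mod 589)
6^128 ≡ 25^2 = 625 ≡ 36 (mod 589)
6^256 ≡ 36^2 = 1296 ≡ 118 (mod 589)
6^512 ≡ 118^2 = 13924 ≡ 377 (mod 589)
588 = 512 + 64 + 8 + 4 in binary powers of 2.
So 6^588 ≡ 377 · 25 · 377 · 118 ≡ 311 (mod 589).
Since 311 ≠ 1, base 6 is a Fermat witness: 589 is composite.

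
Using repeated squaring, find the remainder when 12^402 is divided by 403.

66

12^1 ≡ 12 (mod 403)
12^2 ≡ 12^2 = 144 ≡ 144 (mod 403)
12^4 ≡ 144^2 = 20736 ≡ 183 (mod 403)
12^8 ≡ 183^2 = 33489 ≡ 40 (mod 403)
12^16 ≡ 40^2 = 1600 ≡ 391 (mod 403)
12^32 ≡ 391^2 = 152881 ≡ 144 (mod 403)
12^64 ≡ 144^2 = 20736 ≡ 183 (mod 403)
12^128 ≡ 183^2 = 33489 ≡ 40 (mod 403)
12^256 ≡ 40^2 = 1600 ≡ 391 (mod 403)
402 = 256 + 128 + 16 + 2 in binary powers of 2.
So 12^402 ≡ 391 · 40 · 391 · 144 ≡ 66 (mod 403).
Since 66 ≠ 1, base 12 is a Fermat witness: 403 is composite.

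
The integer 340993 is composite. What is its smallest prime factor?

340993 is odd.
Digit sum 28, not divisible by 3.
Ends in 3: not divisible by 5.
7: 340993 = 7·48713 + 2
11: 340993 = 11·30999 + 4
13: 340993 = 13·26230 + 3
17: 340993 = 17·20058 + 7
19: 340993 = 19·17947

19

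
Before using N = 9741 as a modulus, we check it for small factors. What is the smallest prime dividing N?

3

9741 is odd.
Digit sum 21, divisible by 3.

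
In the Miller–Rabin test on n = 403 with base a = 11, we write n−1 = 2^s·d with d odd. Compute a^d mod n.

403 − 1 = 402 = 2^1 · 201, so d = 201.
11^1 ≡ 11 (mod 403)
11^2 ≡ 11^2 = 121 ≡ 121 (mod 403)
11^4 ≡ 121^2 = 14641 ≡ 133 (mod 403)
11^8 ≡ 133^2 = 17689 ≡ 360 (mod 403)
11^16 ≡ 360^2 = 129600 ≡ 237 (mod 403)
11^32 ≡ 237^2 = 56169 ≡ 152 (mod 403)
11^64 ≡ 152^2 = 23104 ≡ 133 (mod 403)
11^128 ≡ 133^2 = 17689 ≡ 360 (mod 403)
201 = 128 + 64 + 8 + 1 in binary powers of 2.
So 11^201 ≡ 360 · 133 · 360 · 11 ≡ 151 (mod 403).
Squaring chain: 151; never reaches −1, so base 11 is a Miller–Rabin witness that 403 is composite.

151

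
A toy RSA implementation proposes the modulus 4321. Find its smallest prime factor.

29

4321 is odd.
Digit sum 10, not divisible by 3.
Ends in 1: not divisible by 5.
7: 4321 = 7·617 + 2
11: 4321 = 11·392 + 9
13: 4321 = 13·332 + 5
17: 4321 = 17·254 + 3
19: 4321 = 19·227 + 8
23: 4321 = 23·187 + 20
29: 4321 = 29·149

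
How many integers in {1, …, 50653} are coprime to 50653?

Factor: 50653 = 37^3.
φ(50653) = 37^2·(37−1) = 49284.

49284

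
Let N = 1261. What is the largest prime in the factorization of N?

1261 = 13 · 97
97 is prime.
So 1261 = 13 · 97; the largest prime factor is 97.

97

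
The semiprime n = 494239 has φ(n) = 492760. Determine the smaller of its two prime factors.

509

φ(n) = (p−1)(q−1) = n − (p+q) + 1, so p + q = 494239 − 492760 + 1 = 1480.
p and q are the roots of t² − 1480t + 494239 = 0.
Discriminant: 1480² − 4·494239 = 2190400 − 1976956 = 213444; √213444 = 462.
q = (1480 − 462)/2 = 509, p = (1480 + 462)/2 = 971.
Check: 509 · 971 = 494239.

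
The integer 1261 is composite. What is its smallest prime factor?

1261 is odd.
Digit sum 10, not divisible by 3.
Ends in 1: not divisible by 5.
7: 1261 = 7·180 + 1
11: 1261 = 11·114 + 7
13: 1261 = 13·97

13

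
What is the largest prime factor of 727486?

727486 = 2 · 363743
363743 = 61 · 5963
5963 = 67 · 89
89 is prime.
So 727486 = 2 · 61 · 67 · 89; the largest prime factor is 89.

89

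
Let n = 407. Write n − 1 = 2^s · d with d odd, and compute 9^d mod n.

256

407 − 1 = 406 = 2^1 · 203, so d = 203.
9^1 ≡ 9 (mod 407)
9^2 ≡ 9^2 = 81 ≡ 81 (mod 407)
9^4 ≡ 81^2 = 6561 ≡ 49 (mod 407)
9^8 ≡ 49^2 = 2401 ≡ 366 (mod 407)
9^16 ≡ 366^2 = 133956 ≡ 53 (mod 407)
9^32 ≡ 53^2 = 2809 ≡ 367 (mod 407)
9^64 ≡ 367^2 = 134689 ≡ 379 (mod 407)
9^128 ≡ 379^2 = 143641 ≡ 377 (mod 407)
203 = 128 + 64 + 8 + 2 + 1 in binary powers of 2.
So 9^203 ≡ 377 · 379 · 366 · 81 · 9 ≡ 256 (mod 407).
Squaring chain: 256; never reaches −1, so base 9 is a Miller–Rabin witness that 407 is composite.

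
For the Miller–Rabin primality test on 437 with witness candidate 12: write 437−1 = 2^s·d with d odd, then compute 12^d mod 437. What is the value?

437 − 1 = 436 = 2^2 · 109, so d = 109.
12^1 ≡ 12 (mod 437)
12^2 ≡ 12^2 = 144 ≡ 144 (mod 437)
12^4 ≡ 144^2 = 20736 ≡ 197 (mod 437)
12^8 ≡ 197^2 = 38809 ≡ 353 (mod 437)
12^16 ≡ 353^2 = 124609 ≡ 64 (mod 437)
12^32 ≡ 64^2 = 4096 ≡ 163 (mod 437)
12^64 ≡ 163^2 = 26569 ≡ 349 (mod 437)
109 = 64 + 32 + 8 + 4 + 1 in binary powers of 2.
So 12^109 ≡ 349 · 163 · 353 · 197 · 12 ≡ 278 (mod 437).
Squaring chain: 278 → 372; never reaches −1, so base 12 is a Miller–Rabin witness that 437 is composite.

278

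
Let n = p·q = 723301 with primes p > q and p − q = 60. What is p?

881

Since p = q + 60, we have 723301 = q(q + 60), so q² + 60q − 723301 = 0.
Discriminant: 60² + 4·723301 = 3600 + 2893204 = 2896804; √2896804 = 1702.
q = (−60 + 1702)/2 = 821, and p = q + 60 = 881.
Check: 821 · 881 = 723301.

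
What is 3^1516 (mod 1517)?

3^1 ≡ 3 (mod 1517)
3^2 ≡ 3^2 = 9 ≡ 9 (mod 1517)
3^4 ≡ 9^2 = 81 ≡ 81 (mod 1517)
3^8 ≡ 81^2 = 6561 ≡ 493 (mod 1517)
3^16 ≡ 493^2 = 243049 ≡ 329 (mod 1517)
3^32 ≡ 329^2 = 108241 ≡ 534 (mod 1517)
3^64 ≡ 534^2 = 285156 ≡ 1477 (mod 1517)
3^128 ≡ 1477^2 = 2181529 ≡ 83 (mod 1517)
3^256 ≡ 83^2 = 6889 ≡ 821 (mod 1517)
3^512 ≡ 821^2 = 674041 ≡ 493 (mod 1517)
3^1024 ≡ 493^2 = 243049 ≡ 329 (mod 1517)
1516 = 1024 + 256 + 128 + 64 + 32 + 8 + 4 in binary powers of 2.
So 3^1516 ≡ 329 · 821 · 83 · 1477 · 534 · 493 · 81 ≡ 81 (mod 1517).
Since 81 ≠ 1, base 3 is a Fermat witness: 1517 is composite.

81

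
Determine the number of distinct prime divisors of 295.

2

295 = 5 · 59
295 = 5 · 59, which has 2 distinct prime factors.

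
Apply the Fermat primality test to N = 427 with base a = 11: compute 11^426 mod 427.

11^1 ≡ 11 (mod 427)
11^2 ≡ 11^2 = 121 ≡ 121 (mod 427)
11^4 ≡ 121^2 = 14641 ≡ 123 (mod 427)
11^8 ≡ 123^2 = 15129 ≡ 184 (mod 427)
11^16 ≡ 184^2 = 33856 ≡ 123 (mod 427)
11^32 ≡ 123^2 = 15129 ≡ 184 (mod 427)
11^64 ≡ 184^2 = 33856 ≡ 123 (mod 427)
11^128 ≡ 123^2 = 15129 ≡ 184 (mod 427)
11^256 ≡ 184^2 = 33856 ≡ 123 (mod 427)
426 = 256 + 128 + 32 + 8 + 2 in binary powers of 2.
So 11^426 ≡ 123 · 184 · 184 · 184 · 121 ≡ 365 (mod 427).
Since 365 ≠ 1, base 11 is a Fermat witness: 427 is composite.

365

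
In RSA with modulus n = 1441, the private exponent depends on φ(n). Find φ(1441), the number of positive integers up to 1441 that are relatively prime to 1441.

1300

Factor: 1441 = 11 · 131.
φ(1441) = (11−1) · (131−1) = 10 · 130 = 1300.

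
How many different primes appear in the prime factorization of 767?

767 = 13 · 59
767 = 13 · 59, which has 2 distinct prime factors.

2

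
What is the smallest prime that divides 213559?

31

213559 is odd.
Digit sum 25, not divisible by 3.
Ends in 9: not divisible by 5.
7: 213559 = 7·30508 + 3
11: 213559 = 11·19414 + 5
13: 213559 = 13·16427 + 8
17: 213559 = 17·12562 + 5
19: 213559 = 19·11239 + 18
23: 213559 = 23·9285 + 4
29: 213559 = 29·7364 + 3
31: 213559 = 31·6889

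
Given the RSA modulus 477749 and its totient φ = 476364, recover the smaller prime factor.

643

φ(n) = (p−1)(q−1) = n − (p+q) + 1, so p + q = 477749 − 476364 + 1 = 1386.
p and q are the roots of t² − 1386t + 477749 = 0.
Discriminant: 1386² − 4·477749 = 1920996 − 1910996 = 10000; √10000 = 100.
q = (1386 − 100)/2 = 643, p = (1386 + 100)/2 = 743.
Check: 643 · 743 = 477749.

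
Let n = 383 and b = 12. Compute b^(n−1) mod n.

12^1 ≡ 12 (mod 383)
12^2 ≡ 12^2 = 144 ≡ 144 (mod 383)
12^4 ≡ 144^2 = 20736 ≡ 54 (mod 383)
12^8 ≡ 54^2 = 2916 ≡ 235 (mod 383)
12^16 ≡ 235^2 = 55225 ≡ 73 (mod 383)
12^32 ≡ 73^2 = 5329 ≡ 350 (mod 383)
12^64 ≡ 350^2 = 122500 ≡ 323 (mod 383)
12^128 ≡ 323^2 = 104329 ≡ 153 (mod 383)
12^256 ≡ 153^2 = 23409 ≡ 46 (mod 383)
382 = 256 + 64 + 32 + 16 + 8 + 4 + 2 in binary powers of 2.
So 12^382 ≡ 46 · 323 · 350 · 73 · 235 · 54 · 144 ≡ 1 (mod 383).
Since the result is 1, base 12 gives no evidence that 383 is composite.

1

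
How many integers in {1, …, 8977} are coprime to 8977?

Factor: 8977 = 47 · 191.
φ(8977) = (47−1) · (191−1) = 46 · 190 = 8740.

8740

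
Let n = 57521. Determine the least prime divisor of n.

97

57521 is odd.
Digit sum 20, not divisible by 3.
Ends in 1: not divisible by 5.
7: 57521 = 7·8217 + 2
11: 57521 = 11·5229 + 2
13: 57521 = 13·4424 + 9
17: 57521 = 17·3383 + 10
19: 57521 = 19·3027 + 8
23: 57521 = 23·2500 + 21
29: 57521 = 29·1983 + 14
31: 57521 = 31·1855 + 16
37: 57521 = 37·1554 + 23
41: 57521 = 41·1402 + 39
43: 57521 = 43·1337 + 30
47: 57521 = 47·1223 + 40
53: 57521 = 53·1085 + 16
59: 57521 = 59·974 + 55
61: 57521 = 61·942 + 59
67: 57521 = 67·858 + 35
71: 57521 = 71·810 + 11
73: 57521 = 73·787 + 70
79: 57521 = 79·728 + 9
83: 57521 = 83·693 + 2
89: 57521 = 89·646 + 27
97: 57521 = 97·593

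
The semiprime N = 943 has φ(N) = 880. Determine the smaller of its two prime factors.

23

φ(n) = (p−1)(q−1) = n − (p+q) + 1, so p + q = 943 − 880 + 1 = 64.
p and q are the roots of t² − 64t + 943 = 0.
Discriminant: 64² − 4·943 = 4096 − 3772 = 324; √324 = 18.
q = (64 − 18)/2 = 23, p = (64 + 18)/2 = 41.
Check: 23 · 41 = 943.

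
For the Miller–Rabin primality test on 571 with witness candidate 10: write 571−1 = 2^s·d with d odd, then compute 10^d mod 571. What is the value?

571 − 1 = 570 = 2^1 · 285, so d = 285.
10^1 ≡ 10 (mod 571)
10^2 ≡ 10^2 = 100 ≡ 100 (mod 571)
10^4 ≡ 100^2 = 10000 ≡ 293 (mod 571)
10^8 ≡ 293^2 = 85849 ≡ 199 (mod 571)
10^16 ≡ 199^2 = 39601 ≡ 202 (mod 571)
10^32 ≡ 202^2 = 40804 ≡ 263 (mod 571)
10^64 ≡ 263^2 = 69169 ≡ 78 (mod 571)
10^128 ≡ 78^2 = 6084 ≡ 374 (mod 571)
10^256 ≡ 374^2 = 139876 ≡ 552 (mod 571)
285 = 256 + 16 + 8 + 4 + 1 in binary powers of 2.
So 10^285 ≡ 552 · 202 · 199 · 293 · 10 ≡ 570 (mod 571).
Since 10^d ≡ 570 (mod 571), base 10 does not prove 571 composite.

570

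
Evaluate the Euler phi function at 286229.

265216

Factor: 286229 = 17 · 113 · 149.
φ(286229) = (17−1) · (113−1) · (149−1) = 16 · 112 · 148 = 265216.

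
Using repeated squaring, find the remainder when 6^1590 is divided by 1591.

6^1 ≡ 6 (mod 1591)
6^2 ≡ 6^2 = 36 ≡ 36 (mod 1591)
6^4 ≡ 36^2 = 1296 ≡ 1296 (mod 1591)
6^8 ≡ 1296^2 = 1679616 ≡ 1111 (mod 1591)
6^16 ≡ 1111^2 = 1234321 ≡ 1296 (mod 1591)
6^32 ≡ 1296^2 = 1679616 ≡ 1111 (mod 1591)
6^64 ≡ 1111^2 = 1234321 ≡ 1296 (mod 1591)
6^128 ≡ 1296^2 = 1679616 ≡ 1111 (mod 1591)
6^256 ≡ 1111^2 = 1234321 ≡ 1296 (mod 1591)
6^512 ≡ 1296^2 = 1679616 ≡ 1111 (mod 1591)
6^1024 ≡ 1111^2 = 1234321 ≡ 1296 (mod 1591)
1590 = 1024 + 512 + 32 + 16 + 4 + 2 in binary powers of 2.
So 6^1590 ≡ 1296 · 1111 · 1111 · 1296 · 1296 · 36 ≡ 517 (mod 1591).
Since 517 ≠ 1, base 6 is a Fermat witness: 1591 is composite.

517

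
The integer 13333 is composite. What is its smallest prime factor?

13333 is odd.
Digit sum 13, not divisible by 3.
Ends in 3: not divisible by 5.
7: 13333 = 7·1904 + 5
11: 13333 = 11·1212 + 1
13: 13333 = 13·1025 + 8
17: 13333 = 17·784 + 5
19: 13333 = 19·701 + 14
23: 13333 = 23·579 + 16
29: 13333 = 29·459 + 22
31: 13333 = 31·430 + 3
37: 13333 = 37·360 + 13
41: 13333 = 41·325 + 8
43: 13333 = 43·310 + 3
47: 13333 = 47·283 + 32
53: 13333 = 53·251 + 30
59: 13333 = 59·225 + 58
61: 13333 = 61·218 + 35
67: 13333 = 67·199

67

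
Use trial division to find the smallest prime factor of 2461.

23

2461 is odd.
Digit sum 13, not divisible by 3.
Ends in 1: not divisible by 5.
7: 2461 = 7·351 + 4
11: 2461 = 11·223 + 8
13: 2461 = 13·189 + 4
17: 2461 = 17·144 + 13
19: 2461 = 19·129 + 10
23: 2461 = 23·107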